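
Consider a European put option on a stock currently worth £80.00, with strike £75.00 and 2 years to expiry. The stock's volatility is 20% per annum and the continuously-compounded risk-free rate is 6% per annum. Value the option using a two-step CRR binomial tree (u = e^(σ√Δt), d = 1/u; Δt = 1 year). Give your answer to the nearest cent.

CRR parameters: u = e^(σ√Δt) = e^(0.2·√1) = 1.2214, d = 1/u = 0.8187
Per-period rate: rΔt = 0.06·1 = 0.06, so R = e^0.06 = 1.0618
Risk-neutral probability p = (e^0.06 − 0.8187)/(1.2214 − 0.8187) = 0.2431/0.4027 = 0.6037
Terminal stock prices: S_uu = 119.3, S_ud = 80, S_dd = 53.63
Terminal payoffs (K − S): max(-44.35, 0) = 0, max(-5, 0) = 0, max(21.37, 0) = 21.37
Node u (S = 97.71): V_u = e^(−0.06)·[0.6037·0.0000 + 0.3963·0.0000] = 0.0000
Node d (S = 65.5): V_d = e^(−0.06)·[0.6037·0.0000 + 0.3963·21.3744] = 7.9767
Node 0 (S = 80): V_0 = e^(−0.06)·[0.6037·0.0000 + 0.3963·7.9767] = 2.9769

£2.98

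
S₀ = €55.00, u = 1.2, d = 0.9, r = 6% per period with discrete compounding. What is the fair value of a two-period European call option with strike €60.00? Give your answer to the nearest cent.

Risk-neutral probability p = (1 + 0.06 − 0.9)/(1.2 − 0.9) = 0.1600/0.3000 = 0.5333
Terminal stock prices: S_uu = 79.2, S_ud = 59.4, S_dd = 44.55
Terminal payoffs (S − K): max(19.2, 0) = 19.2, max(-0.6, 0) = 0, max(-15.45, 0) = 0
Node u (S = 66): V_u = 1/1.06·[0.5333·19.2000 + 0.4667·0.0000] = 9.6604
Node d (S = 49.5): V_d = 1/1.06·[0.5333·0.0000 + 0.4667·0.0000] = 0.0000
Node 0 (S = 55): V_0 = 1/1.06·[0.5333·9.6604 + 0.4667·0.0000] = 4.8606

€4.86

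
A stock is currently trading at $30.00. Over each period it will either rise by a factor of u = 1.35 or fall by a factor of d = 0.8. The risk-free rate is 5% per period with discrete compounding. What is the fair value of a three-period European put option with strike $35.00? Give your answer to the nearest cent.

$5.94

Risk-neutral probability p = (1 + 0.05 − 0.8)/(1.35 − 0.8) = 0.2500/0.5500 = 0.4545
Terminal stock prices: S_uuu = 73.81, S_uud = 43.74, S_udd = 25.92, S_ddd = 15.36
Terminal payoffs (K − S): max(-38.81, 0) = 0, max(-8.74, 0) = 0, max(9.08, 0) = 9.08, max(19.64, 0) = 19.64
Node uu (S = 54.68): V_uu = 1/1.05·[0.4545·0.0000 + 0.5455·0.0000] = 0.0000
Node ud (S = 32.4): V_ud = 1/1.05·[0.4545·0.0000 + 0.5455·9.0800] = 4.7169
Node dd (S = 19.2): V_dd = 1/1.05·[0.4545·9.0800 + 0.5455·19.6400] = 14.1333
Node u (S = 40.5): V_u = 1/1.05·[0.4545·0.0000 + 0.5455·4.7169] = 2.4503
Node d (S = 24): V_d = 1/1.05·[0.4545·4.7169 + 0.5455·14.1333] = 9.3839
Node 0 (S = 30): V_0 = 1/1.05·[0.4545·2.4503 + 0.5455·9.3839] = 5.9355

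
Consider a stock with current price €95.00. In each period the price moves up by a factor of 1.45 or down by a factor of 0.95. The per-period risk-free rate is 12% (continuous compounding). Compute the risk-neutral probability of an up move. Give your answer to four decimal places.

p = 0.3550

Risk-neutral probability p = (e^0.12 − 0.95)/(1.45 − 0.95) = 0.1775/0.5000 = 0.3550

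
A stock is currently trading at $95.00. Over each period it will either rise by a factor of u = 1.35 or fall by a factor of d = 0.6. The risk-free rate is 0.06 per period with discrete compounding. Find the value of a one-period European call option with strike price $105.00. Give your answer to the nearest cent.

Risk-neutral probability p = (1 + 0.06 − 0.6)/(1.35 − 0.6) = 0.4600/0.7500 = 0.6133
Terminal stock prices: S_u = 128.2, S_d = 57
Terminal payoffs (S − K): max(23.25, 0) = 23.25, max(-48, 0) = 0
Node 0 (S = 95): V_0 = 1/1.06·[0.6133·23.2500 + 0.3867·0.0000] = 13.4528

$13.45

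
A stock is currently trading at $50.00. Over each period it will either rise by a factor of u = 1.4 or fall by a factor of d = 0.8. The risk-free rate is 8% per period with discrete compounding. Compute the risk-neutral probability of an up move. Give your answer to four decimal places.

p = 0.4667

Risk-neutral probability p = (1 + 0.08 − 0.8)/(1.4 − 0.8) = 0.2800/0.6000 = 0.4667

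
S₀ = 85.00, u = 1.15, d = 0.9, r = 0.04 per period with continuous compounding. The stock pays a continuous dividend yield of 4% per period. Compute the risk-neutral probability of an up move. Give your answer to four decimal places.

p = 0.4000

Per-period risk-free factor R = e^0.04 = 1.0408; dividend-adjusted growth = e^(0.04−0.04) = 1.0000.
Risk-neutral probability p = (1.0000 − 0.9)/(1.15 − 0.9) = 0.1000/0.2500 = 0.4000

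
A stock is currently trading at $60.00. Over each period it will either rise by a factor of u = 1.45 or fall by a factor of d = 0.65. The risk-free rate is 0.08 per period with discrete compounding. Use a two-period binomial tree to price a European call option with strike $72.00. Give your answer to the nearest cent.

Risk-neutral probability p = (1 + 0.08 − 0.65)/(1.45 − 0.65) = 0.4300/0.8000 = 0.5375
Terminal stock prices: S_uu = 126.2, S_ud = 56.55, S_dd = 25.35
Terminal payoffs (S − K): max(54.15, 0) = 54.15, max(-15.45, 0) = 0, max(-46.65, 0) = 0
Node u (S = 87): V_u = 1/1.08·[0.5375·54.1500 + 0.4625·0.0000] = 26.9497
Node d (S = 39): V_d = 1/1.08·[0.5375·0.0000 + 0.4625·0.0000] = 0.0000
Node 0 (S = 60): V_0 = 1/1.08·[0.5375·26.9497 + 0.4625·0.0000] = 13.4124

$13.41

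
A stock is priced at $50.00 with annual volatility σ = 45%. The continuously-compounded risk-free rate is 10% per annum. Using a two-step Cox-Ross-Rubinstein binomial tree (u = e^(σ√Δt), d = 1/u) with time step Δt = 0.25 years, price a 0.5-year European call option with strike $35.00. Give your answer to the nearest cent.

CRR parameters: u = e^(σ√Δt) = e^(0.45·√0.25) = 1.2523, d = 1/u = 0.7985
Per-period rate: rΔt = 0.1·0.25 = 0.025, so R = e^0.025 = 1.0253
Risk-neutral probability p = (e^0.025 − 0.7985)/(1.2523 − 0.7985) = 0.2268/0.4538 = 0.4998
Terminal stock prices: S_uu = 78.42, S_ud = 50, S_dd = 31.88
Terminal payoffs (S − K): max(43.42, 0) = 43.42, max(15, 0) = 15, max(-3.119, 0) = 0
Node u (S = 62.62): V_u = e^(−0.025)·[0.4998·43.4156 + 0.5002·15.0000] = 28.4803
Node d (S = 39.93): V_d = e^(−0.025)·[0.4998·15.0000 + 0.5002·0.0000] = 7.3115
Node 0 (S = 50): V_0 = e^(−0.025)·[0.4998·28.4803 + 0.5002·7.3115] = 17.4493

$17.45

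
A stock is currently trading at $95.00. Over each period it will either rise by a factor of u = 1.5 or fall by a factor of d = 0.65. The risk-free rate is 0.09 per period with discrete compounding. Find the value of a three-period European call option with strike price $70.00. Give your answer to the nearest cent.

$47.48

Risk-neutral probability p = (1 + 0.09 − 0.65)/(1.5 − 0.65) = 0.4400/0.8500 = 0.5176
Terminal stock prices: S_uuu = 320.6, S_uud = 138.9, S_udd = 60.21, S_ddd = 26.09
Terminal payoffs (S − K): max(250.6, 0) = 250.6, max(68.94, 0) = 68.94, max(-9.794, 0) = 0, max(-43.91, 0) = 0
Node uu (S = 213.8): V_uu = 1/1.09·[0.5176·250.6250 + 0.4824·68.9375] = 149.5298
Node ud (S = 92.62): V_ud = 1/1.09·[0.5176·68.9375 + 0.4824·0.0000] = 32.7388
Node dd (S = 40.14): V_dd = 1/1.09·[0.5176·0.0000 + 0.4824·0.0000] = 0.0000
Node u (S = 142.5): V_u = 1/1.09·[0.5176·149.5298 + 0.4824·32.7388] = 85.5003
Node d (S = 61.75): V_d = 1/1.09·[0.5176·32.7388 + 0.4824·0.0000] = 15.5478
Node 0 (S = 95): V_0 = 1/1.09·[0.5176·85.5003 + 0.4824·15.5478] = 47.4849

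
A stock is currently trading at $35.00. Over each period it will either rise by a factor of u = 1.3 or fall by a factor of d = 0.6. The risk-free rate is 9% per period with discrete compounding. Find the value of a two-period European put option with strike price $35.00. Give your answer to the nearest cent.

Risk-neutral probability p = (1 + 0.09 − 0.6)/(1.3 − 0.6) = 0.4900/0.7000 = 0.7000
Terminal stock prices: S_uu = 59.15, S_ud = 27.3, S_dd = 12.6
Terminal payoffs (K − S): max(-24.15, 0) = 0, max(7.7, 0) = 7.7, max(22.4, 0) = 22.4
Node u (S = 45.5): V_u = 1/1.09·[0.7000·0.0000 + 0.3000·7.7000] = 2.1193
Node d (S = 21): V_d = 1/1.09·[0.7000·7.7000 + 0.3000·22.4000] = 11.1101
Node 0 (S = 35): V_0 = 1/1.09·[0.7000·2.1193 + 0.3000·11.1101] = 4.4188

$4.42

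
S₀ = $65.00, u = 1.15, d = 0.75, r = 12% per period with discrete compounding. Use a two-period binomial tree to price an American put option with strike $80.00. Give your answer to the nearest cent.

$15.00

Risk-neutral probability p = (1 + 0.12 − 0.75)/(1.15 − 0.75) = 0.3700/0.4000 = 0.9250
Terminal stock prices: S_uu = 85.96, S_ud = 56.06, S_dd = 36.56
Terminal payoffs (K − S): max(-5.962, 0) = 0, max(23.94, 0) = 23.94, max(43.44, 0) = 43.44
Node u (S = 74.75): continuation = 1/1.12·[0.9250·0.0000 + 0.0750·23.9375] = 1.6030; exercise value = 5.2500 > continuation, so V_u = 5.2500 (exercise)
Node d (S = 48.75): continuation = 1/1.12·[0.9250·23.9375 + 0.0750·43.4375] = 22.6786; exercise value = 31.2500 > continuation, so V_d = 31.2500 (exercise)
Node 0 (S = 65): continuation = 1/1.12·[0.9250·5.2500 + 0.0750·31.2500] = 6.4286; exercise value = 15.0000 > continuation, so V_0 = 15.0000 (exercise)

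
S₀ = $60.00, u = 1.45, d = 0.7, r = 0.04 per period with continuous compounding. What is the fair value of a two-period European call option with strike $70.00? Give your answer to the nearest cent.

Risk-neutral probability p = (e^0.04 − 0.7)/(1.45 − 0.7) = 0.3408/0.7500 = 0.4544
Terminal stock prices: S_uu = 126.2, S_ud = 60.9, S_dd = 29.4
Terminal payoffs (S − K): max(56.15, 0) = 56.15, max(-9.1, 0) = 0, max(-40.6, 0) = 0
Node u (S = 87): V_u = e^(−0.04)·[0.4544·56.1500 + 0.5456·0.0000] = 24.5149
Node d (S = 42): V_d = e^(−0.04)·[0.4544·0.0000 + 0.5456·0.0000] = 0.0000
Node 0 (S = 60): V_0 = e^(−0.04)·[0.4544·24.5149 + 0.5456·0.0000] = 10.7031

$10.70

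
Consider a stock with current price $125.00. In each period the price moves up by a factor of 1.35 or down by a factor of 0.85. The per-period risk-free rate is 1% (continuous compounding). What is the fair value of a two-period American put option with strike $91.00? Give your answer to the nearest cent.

$0.31

Risk-neutral probability p = (e^0.01 − 0.85)/(1.35 − 0.85) = 0.1601/0.5000 = 0.3201
Terminal stock prices: S_uu = 227.8, S_ud = 143.4, S_dd = 90.31
Terminal payoffs (K − S): max(-136.8, 0) = 0, max(-52.44, 0) = 0, max(0.6875, 0) = 0.6875
Node u (S = 168.8): continuation = e^(−0.01)·[0.3201·0.0000 + 0.6799·0.0000] = 0.0000; exercise value = 0.0000 ≤ continuation, so V_u = 0.0000
Node d (S = 106.2): continuation = e^(−0.01)·[0.3201·0.0000 + 0.6799·0.6875] = 0.4628; exercise value = 0.0000 ≤ continuation, so V_d = 0.4628
Node 0 (S = 125): continuation = e^(−0.01)·[0.3201·0.0000 + 0.6799·0.4628] = 0.3115; exercise value = 0.0000 ≤ continuation, so V_0 = 0.3115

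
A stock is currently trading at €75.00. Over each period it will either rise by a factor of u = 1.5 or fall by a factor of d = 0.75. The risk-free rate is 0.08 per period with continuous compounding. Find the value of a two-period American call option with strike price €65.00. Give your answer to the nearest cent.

Risk-neutral probability p = (e^0.08 − 0.75)/(1.5 − 0.75) = 0.3333/0.7500 = 0.4444
Terminal stock prices: S_uu = 168.8, S_ud = 84.38, S_dd = 42.19
Terminal payoffs (S − K): max(103.8, 0) = 103.8, max(19.38, 0) = 19.38, max(-22.81, 0) = 0
Node u (S = 112.5): continuation = e^(−0.08)·[0.4444·103.7500 + 0.5556·19.3750] = 52.4974; exercise value = 47.5000 ≤ continuation, so V_u = 52.4974
Node d (S = 56.25): continuation = e^(−0.08)·[0.4444·19.3750 + 0.5556·0.0000] = 7.9480; exercise value = 0.0000 ≤ continuation, so V_d = 7.9480
Node 0 (S = 75): continuation = e^(−0.08)·[0.4444·52.4974 + 0.5556·7.9480] = 25.6118; exercise value = 10.0000 ≤ continuation, so V_0 = 25.6118

€25.61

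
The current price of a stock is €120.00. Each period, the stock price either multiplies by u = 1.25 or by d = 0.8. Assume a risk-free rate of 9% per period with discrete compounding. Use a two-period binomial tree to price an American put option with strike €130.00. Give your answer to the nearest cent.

€13.02

Risk-neutral probability p = (1 + 0.09 − 0.8)/(1.25 − 0.8) = 0.2900/0.4500 = 0.6444
Terminal stock prices: S_uu = 187.5, S_ud = 120, S_dd = 76.8
Terminal payoffs (K − S): max(-57.5, 0) = 0, max(10, 0) = 10, max(53.2, 0) = 53.2
Node u (S = 150): continuation = 1/1.09·[0.6444·0.0000 + 0.3556·10.0000] = 3.2620; exercise value = 0.0000 ≤ continuation, so V_u = 3.2620
Node d (S = 96): continuation = 1/1.09·[0.6444·10.0000 + 0.3556·53.2000] = 23.2661; exercise value = 34.0000 > continuation, so V_d = 34.0000 (exercise)
Node 0 (S = 120): continuation = 1/1.09·[0.6444·3.2620 + 0.3556·34.0000] = 13.0193; exercise value = 10.0000 ≤ continuation, so V_0 = 13.0193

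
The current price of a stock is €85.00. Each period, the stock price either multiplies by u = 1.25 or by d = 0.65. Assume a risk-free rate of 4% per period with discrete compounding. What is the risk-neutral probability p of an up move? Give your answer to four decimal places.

Risk-neutral probability p = (1 + 0.04 − 0.65)/(1.25 − 0.65) = 0.3900/0.6000 = 0.6500

p = 0.6500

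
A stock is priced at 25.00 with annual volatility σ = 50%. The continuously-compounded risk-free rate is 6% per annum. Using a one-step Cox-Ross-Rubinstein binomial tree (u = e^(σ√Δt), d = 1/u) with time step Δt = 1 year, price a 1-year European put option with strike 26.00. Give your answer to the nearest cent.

CRR parameters: u = e^(σ√Δt) = e^(0.5·√1) = 1.6487, d = 1/u = 0.6065
Per-period rate: rΔt = 0.06·1 = 0.06, so R = e^0.06 = 1.0618
Risk-neutral probability p = (e^0.06 − 0.6065)/(1.6487 − 0.6065) = 0.4553/1.0422 = 0.4369
Terminal stock prices: S_u = 41.22, S_d = 15.16
Terminal payoffs (K − S): max(-15.22, 0) = 0, max(10.84, 0) = 10.84
Node 0 (S = 25): V_0 = e^(−0.06)·[0.4369·0.0000 + 0.5631·10.8367] = 5.7471

5.75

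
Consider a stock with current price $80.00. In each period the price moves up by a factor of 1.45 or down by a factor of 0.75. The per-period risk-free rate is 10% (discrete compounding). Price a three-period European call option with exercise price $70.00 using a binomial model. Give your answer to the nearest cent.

Risk-neutral probability p = (1 + 0.1 − 0.75)/(1.45 − 0.75) = 0.3500/0.7000 = 0.5000
Terminal stock prices: S_uuu = 243.9, S_uud = 126.1, S_udd = 65.25, S_ddd = 33.75
Terminal payoffs (S − K): max(173.9, 0) = 173.9, max(56.15, 0) = 56.15, max(-4.75, 0) = 0, max(-36.25, 0) = 0
Node uu (S = 168.2): V_uu = 1/1.1·[0.5000·173.8900 + 0.5000·56.1500] = 104.5636
Node ud (S = 87): V_ud = 1/1.1·[0.5000·56.1500 + 0.5000·0.0000] = 25.5227
Node dd (S = 45): V_dd = 1/1.1·[0.5000·0.0000 + 0.5000·0.0000] = 0.0000
Node u (S = 116): V_u = 1/1.1·[0.5000·104.5636 + 0.5000·25.5227] = 59.1302
Node d (S = 60): V_d = 1/1.1·[0.5000·25.5227 + 0.5000·0.0000] = 11.6012
Node 0 (S = 80): V_0 = 1/1.1·[0.5000·59.1302 + 0.5000·11.6012] = 32.1506

$32.15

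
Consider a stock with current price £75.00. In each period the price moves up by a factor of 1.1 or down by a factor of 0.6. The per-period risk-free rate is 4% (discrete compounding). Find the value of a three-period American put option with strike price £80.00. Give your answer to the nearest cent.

Risk-neutral probability p = (1 + 0.04 − 0.6)/(1.1 − 0.6) = 0.4400/0.5000 = 0.8800
Terminal stock prices: S_uuu = 99.83, S_uud = 54.45, S_udd = 29.7, S_ddd = 16.2
Terminal payoffs (K − S): max(-19.83, 0) = 0, max(25.55, 0) = 25.55, max(50.3, 0) = 50.3, max(63.8, 0) = 63.8
Node uu (S = 90.75): continuation = 1/1.04·[0.8800·0.0000 + 0.1200·25.5500] = 2.9481; exercise value = 0.0000 ≤ continuation, so V_uu = 2.9481
Node ud (S = 49.5): continuation = 1/1.04·[0.8800·25.5500 + 0.1200·50.3000] = 27.4231; exercise value = 30.5000 > continuation, so V_ud = 30.5000 (exercise)
Node dd (S = 27): continuation = 1/1.04·[0.8800·50.3000 + 0.1200·63.8000] = 49.9231; exercise value = 53.0000 > continuation, so V_dd = 53.0000 (exercise)
Node u (S = 82.5): continuation = 1/1.04·[0.8800·2.9481 + 0.1200·30.5000] = 6.0138; exercise value = 0.0000 ≤ continuation, so V_u = 6.0138
Node d (S = 45): continuation = 1/1.04·[0.8800·30.5000 + 0.1200·53.0000] = 31.9231; exercise value = 35.0000 > continuation, so V_d = 35.0000 (exercise)
Node 0 (S = 75): continuation = 1/1.04·[0.8800·6.0138 + 0.1200·35.0000] = 9.1270; exercise value = 5.0000 ≤ continuation, so V_0 = 9.1270

£9.13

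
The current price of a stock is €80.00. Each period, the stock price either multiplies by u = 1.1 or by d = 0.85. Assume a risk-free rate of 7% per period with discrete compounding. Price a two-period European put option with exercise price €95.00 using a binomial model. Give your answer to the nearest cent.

€4.19

Risk-neutral probability p = (1 + 0.07 − 0.85)/(1.1 − 0.85) = 0.2200/0.2500 = 0.8800
Terminal stock prices: S_uu = 96.8, S_ud = 74.8, S_dd = 57.8
Terminal payoffs (K − S): max(-1.8, 0) = 0, max(20.2, 0) = 20.2, max(37.2, 0) = 37.2
Node u (S = 88): V_u = 1/1.07·[0.8800·0.0000 + 0.1200·20.2000] = 2.2654
Node d (S = 68): V_d = 1/1.07·[0.8800·20.2000 + 0.1200·37.2000] = 20.7850
Node 0 (S = 80): V_0 = 1/1.07·[0.8800·2.2654 + 0.1200·20.7850] = 4.1942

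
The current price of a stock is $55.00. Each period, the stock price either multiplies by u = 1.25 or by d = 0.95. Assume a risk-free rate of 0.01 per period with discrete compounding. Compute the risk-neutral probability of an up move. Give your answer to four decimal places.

p = 0.2000

Risk-neutral probability p = (1 + 0.01 − 0.95)/(1.25 − 0.95) = 0.0600/0.3000 = 0.2000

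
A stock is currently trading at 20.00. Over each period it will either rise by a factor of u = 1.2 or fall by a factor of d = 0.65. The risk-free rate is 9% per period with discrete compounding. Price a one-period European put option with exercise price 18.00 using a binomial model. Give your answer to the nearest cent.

0.92

Risk-neutral probability p = (1 + 0.09 − 0.65)/(1.2 − 0.65) = 0.4400/0.5500 = 0.8000
Terminal stock prices: S_u = 24, S_d = 13
Terminal payoffs (K − S): max(-6, 0) = 0, max(5, 0) = 5
Node 0 (S = 20): V_0 = 1/1.09·[0.8000·0.0000 + 0.2000·5.0000] = 0.9174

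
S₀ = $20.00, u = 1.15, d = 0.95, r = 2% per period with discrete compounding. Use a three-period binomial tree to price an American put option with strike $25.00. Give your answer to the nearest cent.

$5.00

Risk-neutral probability p = (1 + 0.02 − 0.95)/(1.15 − 0.95) = 0.0700/0.2000 = 0.3500
Terminal stock prices: S_uuu = 30.42, S_uud = 25.13, S_udd = 20.76, S_ddd = 17.15
Terminal payoffs (K − S): max(-5.417, 0) = 0, max(-0.1275, 0) = 0, max(4.242, 0) = 4.242, max(7.853, 0) = 7.853
Node uu (S = 26.45): continuation = 1/1.02·[0.3500·0.0000 + 0.6500·0.0000] = 0.0000; exercise value = 0.0000 ≤ continuation, so V_uu = 0.0000
Node ud (S = 21.85): continuation = 1/1.02·[0.3500·0.0000 + 0.6500·4.2425] = 2.7036; exercise value = 3.1500 > continuation, so V_ud = 3.1500 (exercise)
Node dd (S = 18.05): continuation = 1/1.02·[0.3500·4.2425 + 0.6500·7.8525] = 6.4598; exercise value = 6.9500 > continuation, so V_dd = 6.9500 (exercise)
Node u (S = 23): continuation = 1/1.02·[0.3500·0.0000 + 0.6500·3.1500] = 2.0074; exercise value = 2.0000 ≤ continuation, so V_u = 2.0074
Node d (S = 19): continuation = 1/1.02·[0.3500·3.1500 + 0.6500·6.9500] = 5.5098; exercise value = 6.0000 > continuation, so V_d = 6.0000 (exercise)
Node 0 (S = 20): continuation = 1/1.02·[0.3500·2.0074 + 0.6500·6.0000] = 4.5123; exercise value = 5.0000 > continuation, so V_0 = 5.0000 (exercise)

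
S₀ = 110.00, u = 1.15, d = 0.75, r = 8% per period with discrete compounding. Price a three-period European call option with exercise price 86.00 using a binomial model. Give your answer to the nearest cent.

42.79

Risk-neutral probability p = (1 + 0.08 − 0.75)/(1.15 − 0.75) = 0.3300/0.4000 = 0.8250
Terminal stock prices: S_uuu = 167.3, S_uud = 109.1, S_udd = 71.16, S_ddd = 46.41
Terminal payoffs (S − K): max(81.3, 0) = 81.3, max(23.11, 0) = 23.11, max(-14.84, 0) = 0, max(-39.59, 0) = 0
Node uu (S = 145.5): V_uu = 1/1.08·[0.8250·81.2962 + 0.1750·23.1062] = 65.8454
Node ud (S = 94.87): V_ud = 1/1.08·[0.8250·23.1062 + 0.1750·0.0000] = 17.6506
Node dd (S = 61.88): V_dd = 1/1.08·[0.8250·0.0000 + 0.1750·0.0000] = 0.0000
Node u (S = 126.5): V_u = 1/1.08·[0.8250·65.8454 + 0.1750·17.6506] = 53.1586
Node d (S = 82.5): V_d = 1/1.08·[0.8250·17.6506 + 0.1750·0.0000] = 13.4831
Node 0 (S = 110): V_0 = 1/1.08·[0.8250·53.1586 + 0.1750·13.4831] = 42.7920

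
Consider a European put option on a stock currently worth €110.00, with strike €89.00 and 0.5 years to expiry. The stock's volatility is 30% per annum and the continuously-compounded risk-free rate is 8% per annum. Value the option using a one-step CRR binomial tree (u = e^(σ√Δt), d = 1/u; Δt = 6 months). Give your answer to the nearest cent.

€0.01

CRR parameters: u = e^(σ√Δt) = e^(0.3·√0.5) = 1.2363, d = 1/u = 0.8089
Per-period rate: rΔt = 0.08·0.5 = 0.04, so R = e^0.04 = 1.0408
Risk-neutral probability p = (e^0.04 − 0.8089)/(1.2363 − 0.8089) = 0.2320/0.4275 = 0.5426
Terminal stock prices: S_u = 136, S_d = 88.97
Terminal payoffs (K − S): max(-46.99, 0) = 0, max(0.02563, 0) = 0.02563
Node 0 (S = 110): V_0 = e^(−0.04)·[0.5426·0.0000 + 0.4574·0.0256] = 0.0113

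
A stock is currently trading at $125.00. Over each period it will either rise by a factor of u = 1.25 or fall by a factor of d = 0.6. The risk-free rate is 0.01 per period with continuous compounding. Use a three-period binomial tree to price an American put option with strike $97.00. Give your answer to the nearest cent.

Risk-neutral probability p = (e^0.01 − 0.6)/(1.25 − 0.6) = 0.4101/0.6500 = 0.6308
Terminal stock prices: S_uuu = 244.1, S_uud = 117.2, S_udd = 56.25, S_ddd = 27
Terminal payoffs (K − S): max(-147.1, 0) = 0, max(-20.19, 0) = 0, max(40.75, 0) = 40.75, max(70, 0) = 70
Node uu (S = 195.3): continuation = e^(−0.01)·[0.6308·0.0000 + 0.3692·0.0000] = 0.0000; exercise value = 0.0000 ≤ continuation, so V_uu = 0.0000
Node ud (S = 93.75): continuation = e^(−0.01)·[0.6308·0.0000 + 0.3692·40.7500] = 14.8933; exercise value = 3.2500 ≤ continuation, so V_ud = 14.8933
Node dd (S = 45): continuation = e^(−0.01)·[0.6308·40.7500 + 0.3692·70.0000] = 51.0348; exercise value = 52.0000 > continuation, so V_dd = 52.0000 (exercise)
Node u (S = 156.2): continuation = e^(−0.01)·[0.6308·0.0000 + 0.3692·14.8933] = 5.4432; exercise value = 0.0000 ≤ continuation, so V_u = 5.4432
Node d (S = 75): continuation = e^(−0.01)·[0.6308·14.8933 + 0.3692·52.0000] = 28.3069; exercise value = 22.0000 ≤ continuation, so V_d = 28.3069
Node 0 (S = 125): continuation = e^(−0.01)·[0.6308·5.4432 + 0.3692·28.3069] = 13.7453; exercise value = 0.0000 ≤ continuation, so V_0 = 13.7453

$13.75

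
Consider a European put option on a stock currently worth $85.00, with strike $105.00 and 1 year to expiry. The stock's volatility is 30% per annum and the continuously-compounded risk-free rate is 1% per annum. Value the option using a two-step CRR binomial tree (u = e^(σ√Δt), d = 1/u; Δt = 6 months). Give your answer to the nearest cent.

$24.15

CRR parameters: u = e^(σ√Δt) = e^(0.3·√0.5) = 1.2363, d = 1/u = 0.8089
Per-period rate: rΔt = 0.01·0.5 = 0.005, so R = e^0.005 = 1.0050
Risk-neutral probability p = (e^0.005 − 0.8089)/(1.2363 − 0.8089) = 0.1962/0.4275 = 0.4589
Terminal stock prices: S_uu = 129.9, S_ud = 85, S_dd = 55.61
Terminal payoffs (K − S): max(-24.92, 0) = 0, max(20, 0) = 20, max(49.39, 0) = 49.39
Node u (S = 105.1): V_u = e^(−0.005)·[0.4589·0.0000 + 0.5411·20.0000] = 10.7682
Node d (S = 68.75): V_d = e^(−0.005)·[0.4589·20.0000 + 0.5411·49.3887] = 35.7234
Node 0 (S = 85): V_0 = e^(−0.005)·[0.4589·10.7682 + 0.5411·35.7234] = 24.1506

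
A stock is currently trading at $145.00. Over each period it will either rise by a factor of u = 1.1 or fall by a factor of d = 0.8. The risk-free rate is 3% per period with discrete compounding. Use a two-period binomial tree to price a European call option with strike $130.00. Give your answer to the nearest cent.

$25.18

Risk-neutral probability p = (1 + 0.03 − 0.8)/(1.1 − 0.8) = 0.2300/0.3000 = 0.7667
Terminal stock prices: S_uu = 175.5, S_ud = 127.6, S_dd = 92.8
Terminal payoffs (S − K): max(45.45, 0) = 45.45, max(-2.4, 0) = 0, max(-37.2, 0) = 0
Node u (S = 159.5): V_u = 1/1.03·[0.7667·45.4500 + 0.2333·0.0000] = 33.8301
Node d (S = 116): V_d = 1/1.03·[0.7667·0.0000 + 0.2333·0.0000] = 0.0000
Node 0 (S = 145): V_0 = 1/1.03·[0.7667·33.8301 + 0.2333·0.0000] = 25.1810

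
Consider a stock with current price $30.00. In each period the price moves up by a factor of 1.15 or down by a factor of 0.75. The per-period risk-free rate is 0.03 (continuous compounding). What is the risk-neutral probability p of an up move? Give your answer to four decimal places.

p = 0.7011

Risk-neutral probability p = (e^0.03 − 0.75)/(1.15 − 0.75) = 0.2805/0.4000 = 0.7011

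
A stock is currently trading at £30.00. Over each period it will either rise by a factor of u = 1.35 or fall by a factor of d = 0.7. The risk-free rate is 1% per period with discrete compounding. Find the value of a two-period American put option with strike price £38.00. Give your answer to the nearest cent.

£11.16

Risk-neutral probability p = (1 + 0.01 − 0.7)/(1.35 − 0.7) = 0.3100/0.6500 = 0.4769
Terminal stock prices: S_uu = 54.68, S_ud = 28.35, S_dd = 14.7
Terminal payoffs (K − S): max(-16.68, 0) = 0, max(9.65, 0) = 9.65, max(23.3, 0) = 23.3
Node u (S = 40.5): continuation = 1/1.01·[0.4769·0.0000 + 0.5231·9.6500] = 4.9977; exercise value = 0.0000 ≤ continuation, so V_u = 4.9977
Node d (S = 21): continuation = 1/1.01·[0.4769·9.6500 + 0.5231·23.3000] = 16.6238; exercise value = 17.0000 > continuation, so V_d = 17.0000 (exercise)
Node 0 (S = 30): continuation = 1/1.01·[0.4769·4.9977 + 0.5231·17.0000] = 11.1642; exercise value = 8.0000 ≤ continuation, so V_0 = 11.1642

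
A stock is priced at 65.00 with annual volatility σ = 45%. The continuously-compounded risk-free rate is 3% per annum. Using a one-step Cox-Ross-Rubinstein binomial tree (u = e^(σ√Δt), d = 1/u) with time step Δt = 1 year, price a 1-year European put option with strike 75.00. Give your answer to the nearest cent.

18.82

CRR parameters: u = e^(σ√Δt) = e^(0.45·√1) = 1.5683, d = 1/u = 0.6376
Per-period rate: rΔt = 0.03·1 = 0.03, so R = e^0.03 = 1.0305
Risk-neutral probability p = (e^0.03 − 0.6376)/(1.5683 − 0.6376) = 0.3928/0.9307 = 0.4221
Terminal stock prices: S_u = 101.9, S_d = 41.45
Terminal payoffs (K − S): max(-26.94, 0) = 0, max(33.55, 0) = 33.55
Node 0 (S = 65): V_0 = e^(−0.03)·[0.4221·0.0000 + 0.5779·33.5542] = 18.8184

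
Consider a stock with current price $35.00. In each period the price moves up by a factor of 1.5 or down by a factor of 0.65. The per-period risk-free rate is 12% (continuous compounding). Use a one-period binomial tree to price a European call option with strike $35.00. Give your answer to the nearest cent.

$8.72

Risk-neutral probability p = (e^0.12 − 0.65)/(1.5 − 0.65) = 0.4775/0.8500 = 0.5618
Terminal stock prices: S_u = 52.5, S_d = 22.75
Terminal payoffs (S − K): max(17.5, 0) = 17.5, max(-12.25, 0) = 0
Node 0 (S = 35): V_0 = e^(−0.12)·[0.5618·17.5000 + 0.4382·0.0000] = 8.7192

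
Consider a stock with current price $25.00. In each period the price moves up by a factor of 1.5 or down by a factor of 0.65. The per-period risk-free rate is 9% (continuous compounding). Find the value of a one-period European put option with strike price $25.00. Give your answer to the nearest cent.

$3.82

Risk-neutral probability p = (e^0.09 − 0.65)/(1.5 − 0.65) = 0.4442/0.8500 = 0.5226
Terminal stock prices: S_u = 37.5, S_d = 16.25
Terminal payoffs (K − S): max(-12.5, 0) = 0, max(8.75, 0) = 8.75
Node 0 (S = 25): V_0 = e^(−0.09)·[0.5226·0.0000 + 0.4774·8.7500] = 3.8181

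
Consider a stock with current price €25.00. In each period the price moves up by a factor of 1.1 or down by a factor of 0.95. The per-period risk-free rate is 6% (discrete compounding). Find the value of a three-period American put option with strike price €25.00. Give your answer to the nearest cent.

€0.32

Risk-neutral probability p = (1 + 0.06 − 0.95)/(1.1 − 0.95) = 0.1100/0.1500 = 0.7333
Terminal stock prices: S_uuu = 33.28, S_uud = 28.74, S_udd = 24.82, S_ddd = 21.43
Terminal payoffs (K − S): max(-8.275, 0) = 0, max(-3.738, 0) = 0, max(0.1812, 0) = 0.1812, max(3.566, 0) = 3.566
Node uu (S = 30.25): continuation = 1/1.06·[0.7333·0.0000 + 0.2667·0.0000] = 0.0000; exercise value = 0.0000 ≤ continuation, so V_uu = 0.0000
Node ud (S = 26.13): continuation = 1/1.06·[0.7333·0.0000 + 0.2667·0.1812] = 0.0456; exercise value = 0.0000 ≤ continuation, so V_ud = 0.0456
Node dd (S = 22.56): continuation = 1/1.06·[0.7333·0.1812 + 0.2667·3.5656] = 1.0224; exercise value = 2.4375 > continuation, so V_dd = 2.4375 (exercise)
Node u (S = 27.5): continuation = 1/1.06·[0.7333·0.0000 + 0.2667·0.0456] = 0.0115; exercise value = 0.0000 ≤ continuation, so V_u = 0.0115
Node d (S = 23.75): continuation = 1/1.06·[0.7333·0.0456 + 0.2667·2.4375] = 0.6448; exercise value = 1.2500 > continuation, so V_d = 1.2500 (exercise)
Node 0 (S = 25): continuation = 1/1.06·[0.7333·0.0115 + 0.2667·1.2500] = 0.3224; exercise value = 0.0000 ≤ continuation, so V_0 = 0.3224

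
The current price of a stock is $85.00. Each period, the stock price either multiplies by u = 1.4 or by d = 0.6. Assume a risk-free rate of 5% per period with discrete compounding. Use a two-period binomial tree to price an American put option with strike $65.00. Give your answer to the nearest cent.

Risk-neutral probability p = (1 + 0.05 − 0.6)/(1.4 − 0.6) = 0.4500/0.8000 = 0.5625
Terminal stock prices: S_uu = 166.6, S_ud = 71.4, S_dd = 30.6
Terminal payoffs (K − S): max(-101.6, 0) = 0, max(-6.4, 0) = 0, max(34.4, 0) = 34.4
Node u (S = 119): continuation = 1/1.05·[0.5625·0.0000 + 0.4375·0.0000] = 0.0000; exercise value = 0.0000 ≤ continuation, so V_u = 0.0000
Node d (S = 51): continuation = 1/1.05·[0.5625·0.0000 + 0.4375·34.4000] = 14.3333; exercise value = 14.0000 ≤ continuation, so V_d = 14.3333
Node 0 (S = 85): continuation = 1/1.05·[0.5625·0.0000 + 0.4375·14.3333] = 5.9722; exercise value = 0.0000 ≤ continuation, so V_0 = 5.9722

$5.97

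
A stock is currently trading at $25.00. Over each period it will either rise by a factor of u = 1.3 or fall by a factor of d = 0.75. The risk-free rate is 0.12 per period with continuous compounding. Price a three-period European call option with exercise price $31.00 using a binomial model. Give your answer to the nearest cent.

Risk-neutral probability p = (e^0.12 − 0.75)/(1.3 − 0.75) = 0.3775/0.5500 = 0.6864
Terminal stock prices: S_uuu = 54.93, S_uud = 31.69, S_udd = 18.28, S_ddd = 10.55
Terminal payoffs (S − K): max(23.93, 0) = 23.93, max(0.6875, 0) = 0.6875, max(-12.72, 0) = 0, max(-20.45, 0) = 0
Node uu (S = 42.25): V_uu = e^(−0.12)·[0.6864·23.9250 + 0.3136·0.6875] = 14.7555
Node ud (S = 24.38): V_ud = e^(−0.12)·[0.6864·0.6875 + 0.3136·0.0000] = 0.4185
Node dd (S = 14.06): V_dd = e^(−0.12)·[0.6864·0.0000 + 0.3136·0.0000] = 0.0000
Node u (S = 32.5): V_u = e^(−0.12)·[0.6864·14.7555 + 0.3136·0.4185] = 9.0987
Node d (S = 18.75): V_d = e^(−0.12)·[0.6864·0.4185 + 0.3136·0.0000] = 0.2548
Node 0 (S = 25): V_0 = e^(−0.12)·[0.6864·9.0987 + 0.3136·0.2548] = 5.6097

$5.61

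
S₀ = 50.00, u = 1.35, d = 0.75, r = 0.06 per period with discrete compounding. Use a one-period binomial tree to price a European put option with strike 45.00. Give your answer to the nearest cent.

3.42

Risk-neutral probability p = (1 + 0.06 − 0.75)/(1.35 − 0.75) = 0.3100/0.6000 = 0.5167
Terminal stock prices: S_u = 67.5, S_d = 37.5
Terminal payoffs (K − S): max(-22.5, 0) = 0, max(7.5, 0) = 7.5
Node 0 (S = 50): V_0 = 1/1.06·[0.5167·0.0000 + 0.4833·7.5000] = 3.4198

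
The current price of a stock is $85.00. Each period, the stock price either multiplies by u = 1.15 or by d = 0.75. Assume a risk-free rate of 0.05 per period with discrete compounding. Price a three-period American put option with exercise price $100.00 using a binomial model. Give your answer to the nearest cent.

Risk-neutral probability p = (1 + 0.05 − 0.75)/(1.15 − 0.75) = 0.3000/0.4000 = 0.7500
Terminal stock prices: S_uuu = 129.3, S_uud = 84.31, S_udd = 54.98, S_ddd = 35.86
Terminal payoffs (K − S): max(-29.27, 0) = 0, max(15.69, 0) = 15.69, max(45.02, 0) = 45.02, max(64.14, 0) = 64.14
Node uu (S = 112.4): continuation = 1/1.05·[0.7500·0.0000 + 0.2500·15.6906] = 3.7359; exercise value = 0.0000 ≤ continuation, so V_uu = 3.7359
Node ud (S = 73.31): continuation = 1/1.05·[0.7500·15.6906 + 0.2500·45.0156] = 21.9256; exercise value = 26.6875 > continuation, so V_ud = 26.6875 (exercise)
Node dd (S = 47.81): continuation = 1/1.05·[0.7500·45.0156 + 0.2500·64.1406] = 47.4256; exercise value = 52.1875 > continuation, so V_dd = 52.1875 (exercise)
Node u (S = 97.75): continuation = 1/1.05·[0.7500·3.7359 + 0.2500·26.6875] = 9.0226; exercise value = 2.2500 ≤ continuation, so V_u = 9.0226
Node d (S = 63.75): continuation = 1/1.05·[0.7500·26.6875 + 0.2500·52.1875] = 31.4881; exercise value = 36.2500 > continuation, so V_d = 36.2500 (exercise)
Node 0 (S = 85): continuation = 1/1.05·[0.7500·9.0226 + 0.2500·36.2500] = 15.0757; exercise value = 15.0000 ≤ continuation, so V_0 = 15.0757

$15.08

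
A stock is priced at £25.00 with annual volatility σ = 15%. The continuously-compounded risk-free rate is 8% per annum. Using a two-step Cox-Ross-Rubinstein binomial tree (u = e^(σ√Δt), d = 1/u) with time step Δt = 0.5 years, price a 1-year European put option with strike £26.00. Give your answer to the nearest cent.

CRR parameters: u = e^(σ√Δt) = e^(0.15·√0.5) = 1.1119, d = 1/u = 0.8994
Per-period rate: rΔt = 0.08·0.5 = 0.04, so R = e^0.04 = 1.0408
Risk-neutral probability p = (e^0.04 − 0.8994)/(1.1119 − 0.8994) = 0.1414/0.2125 = 0.6655
Terminal stock prices: S_uu = 30.91, S_ud = 25, S_dd = 20.22
Terminal payoffs (K − S): max(-4.908, 0) = 0, max(1, 0) = 1, max(5.779, 0) = 5.779
Node u (S = 27.8): V_u = e^(−0.04)·[0.6655·0.0000 + 0.3345·1.0000] = 0.3214
Node d (S = 22.48): V_d = e^(−0.04)·[0.6655·1.0000 + 0.3345·5.7786] = 2.4964
Node 0 (S = 25): V_0 = e^(−0.04)·[0.6655·0.3214 + 0.3345·2.4964] = 1.0077

£1.01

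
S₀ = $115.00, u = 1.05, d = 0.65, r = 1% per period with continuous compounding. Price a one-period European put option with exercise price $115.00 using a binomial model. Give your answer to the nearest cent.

$3.98

Risk-neutral probability p = (e^0.01 − 0.65)/(1.05 − 0.65) = 0.3601/0.4000 = 0.9001
Terminal stock prices: S_u = 120.8, S_d = 74.75
Terminal payoffs (K − S): max(-5.75, 0) = 0, max(40.25, 0) = 40.25
Node 0 (S = 115): V_0 = e^(−0.01)·[0.9001·0.0000 + 0.0999·40.2500] = 3.9800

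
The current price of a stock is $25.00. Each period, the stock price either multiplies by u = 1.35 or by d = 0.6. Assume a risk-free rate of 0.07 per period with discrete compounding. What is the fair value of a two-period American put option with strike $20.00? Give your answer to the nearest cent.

$1.74

Risk-neutral probability p = (1 + 0.07 − 0.6)/(1.35 − 0.6) = 0.4700/0.7500 = 0.6267
Terminal stock prices: S_uu = 45.56, S_ud = 20.25, S_dd = 9
Terminal payoffs (K − S): max(-25.56, 0) = 0, max(-0.25, 0) = 0, max(11, 0) = 11
Node u (S = 33.75): continuation = 1/1.07·[0.6267·0.0000 + 0.3733·0.0000] = 0.0000; exercise value = 0.0000 ≤ continuation, so V_u = 0.0000
Node d (S = 15): continuation = 1/1.07·[0.6267·0.0000 + 0.3733·11.0000] = 3.8380; exercise value = 5.0000 > continuation, so V_d = 5.0000 (exercise)
Node 0 (S = 25): continuation = 1/1.07·[0.6267·0.0000 + 0.3733·5.0000] = 1.7445; exercise value = 0.0000 ≤ continuation, so V_0 = 1.7445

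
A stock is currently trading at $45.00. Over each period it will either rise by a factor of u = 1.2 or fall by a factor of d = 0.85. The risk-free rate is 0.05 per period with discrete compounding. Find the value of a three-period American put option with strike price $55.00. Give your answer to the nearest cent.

$10.00

Risk-neutral probability p = (1 + 0.05 − 0.85)/(1.2 − 0.85) = 0.2000/0.3500 = 0.5714
Terminal stock prices: S_uuu = 77.76, S_uud = 55.08, S_udd = 39.01, S_ddd = 27.64
Terminal payoffs (K − S): max(-22.76, 0) = 0, max(-0.08, 0) = 0, max(15.99, 0) = 15.99, max(27.36, 0) = 27.36
Node uu (S = 64.8): continuation = 1/1.05·[0.5714·0.0000 + 0.4286·0.0000] = 0.0000; exercise value = 0.0000 ≤ continuation, so V_uu = 0.0000
Node ud (S = 45.9): continuation = 1/1.05·[0.5714·0.0000 + 0.4286·15.9850] = 6.5245; exercise value = 9.1000 > continuation, so V_ud = 9.1000 (exercise)
Node dd (S = 32.51): continuation = 1/1.05·[0.5714·15.9850 + 0.4286·27.3644] = 19.8685; exercise value = 22.4875 > continuation, so V_dd = 22.4875 (exercise)
Node u (S = 54): continuation = 1/1.05·[0.5714·0.0000 + 0.4286·9.1000] = 3.7143; exercise value = 1.0000 ≤ continuation, so V_u = 3.7143
Node d (S = 38.25): continuation = 1/1.05·[0.5714·9.1000 + 0.4286·22.4875] = 14.1310; exercise value = 16.7500 > continuation, so V_d = 16.7500 (exercise)
Node 0 (S = 45): continuation = 1/1.05·[0.5714·3.7143 + 0.4286·16.7500] = 8.8581; exercise value = 10.0000 > continuation, so V_0 = 10.0000 (exercise)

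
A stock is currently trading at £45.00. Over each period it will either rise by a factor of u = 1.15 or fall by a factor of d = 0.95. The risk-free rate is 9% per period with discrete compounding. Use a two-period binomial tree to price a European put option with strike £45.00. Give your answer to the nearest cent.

Risk-neutral probability p = (1 + 0.09 − 0.95)/(1.15 − 0.95) = 0.1400/0.2000 = 0.7000
Terminal stock prices: S_uu = 59.51, S_ud = 49.16, S_dd = 40.61
Terminal payoffs (K − S): max(-14.51, 0) = 0, max(-4.162, 0) = 0, max(4.388, 0) = 4.388
Node u (S = 51.75): V_u = 1/1.09·[0.7000·0.0000 + 0.3000·0.0000] = 0.0000
Node d (S = 42.75): V_d = 1/1.09·[0.7000·0.0000 + 0.3000·4.3875] = 1.2076
Node 0 (S = 45): V_0 = 1/1.09·[0.7000·0.0000 + 0.3000·1.2076] = 0.3324

£0.33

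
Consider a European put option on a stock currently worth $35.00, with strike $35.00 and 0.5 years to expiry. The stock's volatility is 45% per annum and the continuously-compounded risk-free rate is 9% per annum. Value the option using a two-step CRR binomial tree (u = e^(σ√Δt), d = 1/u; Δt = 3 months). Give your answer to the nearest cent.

$3.10

CRR parameters: u = e^(σ√Δt) = e^(0.45·√0.25) = 1.2523, d = 1/u = 0.7985
Per-period rate: rΔt = 0.09·0.25 = 0.0225, so R = e^0.0225 = 1.0228
Risk-neutral probability p = (e^0.0225 − 0.7985)/(1.2523 − 0.7985) = 0.2242/0.4538 = 0.4941
Terminal stock prices: S_uu = 54.89, S_ud = 35, S_dd = 22.32
Terminal payoffs (K − S): max(-19.89, 0) = 0, max(0, 0) = 0, max(12.68, 0) = 12.68
Node u (S = 43.83): V_u = e^(−0.0225)·[0.4941·0.0000 + 0.5059·0.0000] = 0.0000
Node d (S = 27.95): V_d = e^(−0.0225)·[0.4941·0.0000 + 0.5059·12.6830] = 6.2732
Node 0 (S = 35): V_0 = e^(−0.0225)·[0.4941·0.0000 + 0.5059·6.2732] = 3.1028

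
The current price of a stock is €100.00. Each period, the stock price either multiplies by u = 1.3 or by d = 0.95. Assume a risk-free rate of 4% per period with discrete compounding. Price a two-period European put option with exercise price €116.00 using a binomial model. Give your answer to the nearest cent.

Risk-neutral probability p = (1 + 0.04 − 0.95)/(1.3 − 0.95) = 0.0900/0.3500 = 0.2571
Terminal stock prices: S_uu = 169, S_ud = 123.5, S_dd = 90.25
Terminal payoffs (K − S): max(-53, 0) = 0, max(-7.5, 0) = 0, max(25.75, 0) = 25.75
Node u (S = 130): V_u = 1/1.04·[0.2571·0.0000 + 0.7429·0.0000] = 0.0000
Node d (S = 95): V_d = 1/1.04·[0.2571·0.0000 + 0.7429·25.7500] = 18.3929
Node 0 (S = 100): V_0 = 1/1.04·[0.2571·0.0000 + 0.7429·18.3929] = 13.1378

€13.14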